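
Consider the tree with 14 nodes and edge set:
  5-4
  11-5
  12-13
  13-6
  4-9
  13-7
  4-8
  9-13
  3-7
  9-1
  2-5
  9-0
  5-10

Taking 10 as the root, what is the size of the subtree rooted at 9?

9's subtree: {9, 13, 1, 0, 7, 12, 6, 3}, size 8.

8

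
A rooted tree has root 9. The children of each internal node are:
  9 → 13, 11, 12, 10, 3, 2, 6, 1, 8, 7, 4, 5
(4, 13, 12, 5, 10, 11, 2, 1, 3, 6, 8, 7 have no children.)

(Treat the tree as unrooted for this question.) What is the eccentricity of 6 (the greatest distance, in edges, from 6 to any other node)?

A farthest node from 6 is 12 (1, 4, 10, 2, 13, 5, 7, 8, 11, 3 also at distance 2).
The path 6–9–12 has 2 edges.

2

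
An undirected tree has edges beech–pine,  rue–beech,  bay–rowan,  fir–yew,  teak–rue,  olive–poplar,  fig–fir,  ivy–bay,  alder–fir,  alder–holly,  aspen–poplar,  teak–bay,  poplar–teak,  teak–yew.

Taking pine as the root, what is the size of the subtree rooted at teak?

12

Descendants of teak (including itself): teak, yew, poplar, bay, fir, olive, aspen, ivy, rowan, alder, fig, holly. That's 12.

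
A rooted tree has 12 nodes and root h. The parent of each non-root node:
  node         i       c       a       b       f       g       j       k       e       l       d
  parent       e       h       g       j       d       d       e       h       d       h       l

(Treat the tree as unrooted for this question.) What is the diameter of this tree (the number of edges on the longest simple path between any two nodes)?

BFS from b reaches c last, at distance 6; BFS from c confirms no node is farther.
Path: b–j–e–d–l–h–c.

6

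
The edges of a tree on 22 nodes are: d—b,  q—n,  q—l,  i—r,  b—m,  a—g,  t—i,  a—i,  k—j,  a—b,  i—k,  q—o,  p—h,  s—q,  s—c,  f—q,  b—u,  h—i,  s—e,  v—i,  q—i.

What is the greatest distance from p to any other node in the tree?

5

The node farthest from p is u (m, c, d, e also at distance 5), via p–h–i–a–b–u — 5 edges.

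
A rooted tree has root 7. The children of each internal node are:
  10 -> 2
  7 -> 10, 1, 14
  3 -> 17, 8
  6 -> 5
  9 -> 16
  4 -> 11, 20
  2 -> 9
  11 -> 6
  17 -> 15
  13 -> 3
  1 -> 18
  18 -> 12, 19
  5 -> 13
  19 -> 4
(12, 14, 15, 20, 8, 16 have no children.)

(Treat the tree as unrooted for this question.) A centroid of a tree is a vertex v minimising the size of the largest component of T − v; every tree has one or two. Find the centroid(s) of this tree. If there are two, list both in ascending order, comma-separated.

Delete 4: the remaining components have sizes 10, 8, 1. Max 10 ≤ 10, so 4 is a centroid.
19 is adjacent to 4 and is also a centroid (the largest component after removing it is likewise 10).

4, 19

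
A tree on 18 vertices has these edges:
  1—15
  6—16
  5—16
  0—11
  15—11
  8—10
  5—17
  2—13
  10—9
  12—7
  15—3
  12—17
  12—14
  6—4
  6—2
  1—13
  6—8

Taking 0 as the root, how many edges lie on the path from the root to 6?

Path from 0 to 6: 0 → 11 → 15 → 1 → 13 → 2 → 6, which has 6 edges.

6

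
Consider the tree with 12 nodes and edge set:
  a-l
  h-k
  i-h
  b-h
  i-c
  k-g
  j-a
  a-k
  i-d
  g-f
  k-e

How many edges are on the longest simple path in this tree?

5

Starting from c, a farthest node is l at distance 5.
One longest path: c-i-h-k-a-l.
So the diameter is 5.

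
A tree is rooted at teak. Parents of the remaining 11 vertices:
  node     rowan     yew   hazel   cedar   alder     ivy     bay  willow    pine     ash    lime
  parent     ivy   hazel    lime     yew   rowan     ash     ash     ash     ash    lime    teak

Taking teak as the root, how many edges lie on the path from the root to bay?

3

Climbing from bay to the root: bay – ash – lime – teak. That's 3 steps.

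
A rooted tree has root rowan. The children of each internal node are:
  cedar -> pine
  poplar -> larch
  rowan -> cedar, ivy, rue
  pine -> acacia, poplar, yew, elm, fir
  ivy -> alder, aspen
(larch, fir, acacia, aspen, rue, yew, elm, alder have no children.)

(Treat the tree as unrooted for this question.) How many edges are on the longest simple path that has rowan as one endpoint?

Distances from rowan peak at 4, attained at larch.
rowan–cedar–pine–poplar–larch

4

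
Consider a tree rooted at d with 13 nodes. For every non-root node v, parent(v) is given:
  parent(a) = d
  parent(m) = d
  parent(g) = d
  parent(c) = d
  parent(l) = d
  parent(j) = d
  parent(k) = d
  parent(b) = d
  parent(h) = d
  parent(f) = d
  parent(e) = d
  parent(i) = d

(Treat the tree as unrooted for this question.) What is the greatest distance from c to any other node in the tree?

Distances from c peak at 2, attained at f (m, h, l, j, a, g, e, k, i, b also at distance 2).
c-d-f

2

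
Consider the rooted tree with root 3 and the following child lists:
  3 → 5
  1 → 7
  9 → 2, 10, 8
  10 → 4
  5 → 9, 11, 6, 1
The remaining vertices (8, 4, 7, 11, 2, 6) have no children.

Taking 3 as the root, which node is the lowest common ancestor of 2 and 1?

5

Ancestors of 2 (toward the root): 2, 9, 5, 3.
Ancestors of 1: 1, 5, 3.
The deepest node appearing in both lists is 5.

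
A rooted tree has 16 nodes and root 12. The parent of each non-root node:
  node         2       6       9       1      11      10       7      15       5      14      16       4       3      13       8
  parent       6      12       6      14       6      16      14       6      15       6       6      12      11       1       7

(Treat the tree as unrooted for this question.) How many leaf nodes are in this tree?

8

Exactly 8 nodes have a single neighbour: 2, 3, 4, 5, 8, 9, 10, 13.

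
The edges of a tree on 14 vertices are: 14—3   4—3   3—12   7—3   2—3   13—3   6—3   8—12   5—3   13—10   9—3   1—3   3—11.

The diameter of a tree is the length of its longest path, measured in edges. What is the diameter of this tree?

4

A longest path is 10 - 13 - 3 - 12 - 8, with 4 edges.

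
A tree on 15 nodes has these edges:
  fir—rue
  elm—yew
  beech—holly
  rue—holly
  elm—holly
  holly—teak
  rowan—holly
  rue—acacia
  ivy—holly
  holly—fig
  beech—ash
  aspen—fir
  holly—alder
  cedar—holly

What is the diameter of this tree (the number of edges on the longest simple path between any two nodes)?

5

BFS from aspen reaches ash last, at distance 5; BFS from ash confirms no node is farther.
Path: aspen-fir-rue-holly-beech-ash.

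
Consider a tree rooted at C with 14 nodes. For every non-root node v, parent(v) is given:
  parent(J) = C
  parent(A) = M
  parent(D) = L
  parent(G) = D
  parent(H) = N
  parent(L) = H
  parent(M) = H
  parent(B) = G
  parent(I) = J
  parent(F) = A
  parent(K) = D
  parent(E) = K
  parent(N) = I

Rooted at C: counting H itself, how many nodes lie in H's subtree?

H's subtree: {H, M, L, A, D, F, K, G, E, B}, size 10.

10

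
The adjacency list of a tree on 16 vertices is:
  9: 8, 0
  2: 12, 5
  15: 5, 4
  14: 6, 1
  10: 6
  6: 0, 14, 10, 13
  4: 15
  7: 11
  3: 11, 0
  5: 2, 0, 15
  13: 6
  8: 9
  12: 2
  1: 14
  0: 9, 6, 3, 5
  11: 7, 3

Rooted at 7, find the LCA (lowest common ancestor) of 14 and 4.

0

Path 14→root: 14 6 0 3 11 7; path 4→root: 4 15 5 0 3 11 7.
First common node: 0.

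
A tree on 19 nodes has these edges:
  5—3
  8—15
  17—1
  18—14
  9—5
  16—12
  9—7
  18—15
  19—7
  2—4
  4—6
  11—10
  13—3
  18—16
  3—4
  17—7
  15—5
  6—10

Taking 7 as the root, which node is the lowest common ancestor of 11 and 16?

Path 11→root: 11 10 6 4 3 5 9 7; path 16→root: 16 18 15 5 9 7.
First common node: 5.

5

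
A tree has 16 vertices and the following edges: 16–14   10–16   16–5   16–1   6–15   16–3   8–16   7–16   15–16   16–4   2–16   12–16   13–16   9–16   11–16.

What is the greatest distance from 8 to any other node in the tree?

3

Distances from 8 peak at 3, attained at 6.
8-16-15-6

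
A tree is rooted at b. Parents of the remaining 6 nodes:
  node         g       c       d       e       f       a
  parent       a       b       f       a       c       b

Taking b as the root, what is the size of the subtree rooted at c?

c's subtree: {c, f, d}, size 3.

3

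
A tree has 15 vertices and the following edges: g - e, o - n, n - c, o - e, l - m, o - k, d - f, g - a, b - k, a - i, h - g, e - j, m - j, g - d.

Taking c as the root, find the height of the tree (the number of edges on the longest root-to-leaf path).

6

The longest root-to-leaf path is c–n–o–e–g–a–i (6 edges).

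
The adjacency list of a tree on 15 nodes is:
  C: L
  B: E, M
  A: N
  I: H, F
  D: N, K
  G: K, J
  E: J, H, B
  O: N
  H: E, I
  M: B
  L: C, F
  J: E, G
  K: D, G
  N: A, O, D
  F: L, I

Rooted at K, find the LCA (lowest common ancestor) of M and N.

K

Path M→root: M B E J G K; path N→root: N D K.
First common node: K.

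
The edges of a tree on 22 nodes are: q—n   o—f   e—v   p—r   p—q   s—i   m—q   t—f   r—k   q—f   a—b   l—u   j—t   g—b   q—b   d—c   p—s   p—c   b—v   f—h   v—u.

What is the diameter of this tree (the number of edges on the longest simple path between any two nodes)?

Starting from l, a farthest node is j at distance 7.
One longest path: l-u-v-b-q-f-t-j.
So the diameter is 7.

7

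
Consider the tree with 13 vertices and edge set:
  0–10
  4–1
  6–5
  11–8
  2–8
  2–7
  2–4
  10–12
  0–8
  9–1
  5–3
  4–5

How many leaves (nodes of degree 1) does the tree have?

The leaves are 3, 6, 7, 9, 11, 12.
That is 6 leaves.

6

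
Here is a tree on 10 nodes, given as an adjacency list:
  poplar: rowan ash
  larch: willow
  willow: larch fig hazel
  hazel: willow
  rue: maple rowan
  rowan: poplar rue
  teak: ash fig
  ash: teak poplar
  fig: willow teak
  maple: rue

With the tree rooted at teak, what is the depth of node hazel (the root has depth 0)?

Climbing from hazel to the root: hazel–willow–fig–teak. That's 3 steps.

3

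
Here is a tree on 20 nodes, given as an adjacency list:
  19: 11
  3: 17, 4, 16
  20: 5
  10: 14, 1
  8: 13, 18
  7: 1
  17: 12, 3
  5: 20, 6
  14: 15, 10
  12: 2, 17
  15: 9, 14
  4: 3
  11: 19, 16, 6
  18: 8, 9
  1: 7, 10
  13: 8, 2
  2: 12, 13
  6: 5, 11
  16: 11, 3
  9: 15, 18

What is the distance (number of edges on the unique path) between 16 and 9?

8

The path is 16 – 3 – 17 – 12 – 2 – 13 – 8 – 18 – 9, which has 8 edges.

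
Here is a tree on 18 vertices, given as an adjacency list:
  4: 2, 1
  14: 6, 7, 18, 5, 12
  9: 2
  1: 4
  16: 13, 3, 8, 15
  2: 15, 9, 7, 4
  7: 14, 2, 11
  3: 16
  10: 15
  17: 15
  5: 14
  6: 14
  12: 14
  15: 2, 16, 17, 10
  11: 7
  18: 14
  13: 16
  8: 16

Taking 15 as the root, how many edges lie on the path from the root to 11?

Climbing from 11 to the root: 11 → 7 → 2 → 15. That's 3 steps.

3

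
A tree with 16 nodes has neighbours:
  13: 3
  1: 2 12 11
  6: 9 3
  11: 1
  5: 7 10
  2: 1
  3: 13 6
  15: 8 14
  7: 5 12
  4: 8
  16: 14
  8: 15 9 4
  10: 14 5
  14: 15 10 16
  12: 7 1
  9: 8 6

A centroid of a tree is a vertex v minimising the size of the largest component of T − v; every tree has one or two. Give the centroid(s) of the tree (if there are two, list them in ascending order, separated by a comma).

If 14 is removed the pieces have sizes 7, 7, 1, all ≤ ⌊16/2⌋ = 8.
No neighbour of 14 does as well, so 14 is the unique centroid.

14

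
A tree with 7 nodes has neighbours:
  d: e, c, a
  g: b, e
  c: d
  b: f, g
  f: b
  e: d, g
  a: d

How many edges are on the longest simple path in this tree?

5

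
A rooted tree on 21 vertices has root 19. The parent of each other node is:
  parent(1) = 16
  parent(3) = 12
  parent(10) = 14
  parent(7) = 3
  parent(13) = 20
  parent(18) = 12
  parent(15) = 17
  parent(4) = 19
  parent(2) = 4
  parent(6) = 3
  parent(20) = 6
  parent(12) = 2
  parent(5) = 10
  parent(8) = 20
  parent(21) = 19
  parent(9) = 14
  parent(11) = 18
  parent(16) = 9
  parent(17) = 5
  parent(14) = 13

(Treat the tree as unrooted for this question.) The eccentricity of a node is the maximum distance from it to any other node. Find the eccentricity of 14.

9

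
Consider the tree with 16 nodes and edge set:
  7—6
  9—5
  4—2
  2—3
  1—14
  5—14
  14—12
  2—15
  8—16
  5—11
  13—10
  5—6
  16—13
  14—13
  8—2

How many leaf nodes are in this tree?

The leaves are 1, 3, 4, 7, 9, 10, 11, 12, 15.
That is 9 leaves.

9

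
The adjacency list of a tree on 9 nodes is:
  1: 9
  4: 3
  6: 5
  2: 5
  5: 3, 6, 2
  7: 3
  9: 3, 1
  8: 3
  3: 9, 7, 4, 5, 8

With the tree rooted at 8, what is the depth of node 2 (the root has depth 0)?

8 → 3 → 5 → 2 — 3 edges.

3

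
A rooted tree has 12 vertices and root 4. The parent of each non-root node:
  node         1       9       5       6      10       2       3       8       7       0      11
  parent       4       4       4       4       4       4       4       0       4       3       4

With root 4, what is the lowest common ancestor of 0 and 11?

0's ancestor chain is 0, 3, 4 and 11's is 11, 4; they first meet at 4.

4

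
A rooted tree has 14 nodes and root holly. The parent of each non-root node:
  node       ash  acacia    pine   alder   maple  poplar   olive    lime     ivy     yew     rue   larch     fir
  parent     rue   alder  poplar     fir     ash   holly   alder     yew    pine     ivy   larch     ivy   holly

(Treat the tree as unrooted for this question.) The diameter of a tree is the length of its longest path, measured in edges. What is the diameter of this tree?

A longest path is maple – ash – rue – larch – ivy – pine – poplar – holly – fir – alder – acacia, with 10 edges.

10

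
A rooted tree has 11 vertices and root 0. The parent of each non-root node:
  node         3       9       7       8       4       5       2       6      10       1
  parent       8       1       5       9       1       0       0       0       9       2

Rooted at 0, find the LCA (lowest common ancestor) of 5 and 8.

0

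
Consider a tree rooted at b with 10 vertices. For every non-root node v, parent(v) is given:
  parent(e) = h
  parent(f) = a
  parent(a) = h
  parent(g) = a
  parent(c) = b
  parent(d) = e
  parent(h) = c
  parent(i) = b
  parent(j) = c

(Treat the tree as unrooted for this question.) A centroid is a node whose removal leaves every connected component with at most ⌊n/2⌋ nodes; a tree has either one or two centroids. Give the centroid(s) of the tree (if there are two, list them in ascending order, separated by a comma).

h

If h is removed the pieces have sizes 4, 3, 2, all ≤ ⌊10/2⌋ = 5.
No neighbour of h does as well, so h is the unique centroid.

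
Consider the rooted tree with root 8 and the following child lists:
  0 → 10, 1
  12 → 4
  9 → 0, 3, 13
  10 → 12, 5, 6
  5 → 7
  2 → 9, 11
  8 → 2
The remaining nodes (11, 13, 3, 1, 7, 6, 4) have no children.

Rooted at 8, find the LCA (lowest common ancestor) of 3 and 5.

Ancestors of 3 (toward the root): 3, 9, 2, 8.
Ancestors of 5: 5, 10, 0, 9, 2, 8.
The deepest node appearing in both lists is 9.

9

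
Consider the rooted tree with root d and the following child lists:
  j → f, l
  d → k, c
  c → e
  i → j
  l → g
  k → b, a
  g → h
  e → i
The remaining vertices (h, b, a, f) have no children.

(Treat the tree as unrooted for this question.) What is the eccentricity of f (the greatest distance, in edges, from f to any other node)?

7

Distances from f peak at 7, attained at b (a also at distance 7).
f–j–i–e–c–d–k–b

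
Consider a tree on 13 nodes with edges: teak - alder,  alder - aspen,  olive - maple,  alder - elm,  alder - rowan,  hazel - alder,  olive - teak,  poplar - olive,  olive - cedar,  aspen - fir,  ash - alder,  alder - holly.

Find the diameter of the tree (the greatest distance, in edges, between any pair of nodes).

A longest path is maple-olive-teak-alder-aspen-fir, with 5 edges.

5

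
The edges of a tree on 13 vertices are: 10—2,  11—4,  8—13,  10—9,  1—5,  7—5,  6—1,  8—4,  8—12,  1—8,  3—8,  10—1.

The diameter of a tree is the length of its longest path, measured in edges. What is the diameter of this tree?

A longest path is 7–5–1–8–4–11, with 5 edges.

5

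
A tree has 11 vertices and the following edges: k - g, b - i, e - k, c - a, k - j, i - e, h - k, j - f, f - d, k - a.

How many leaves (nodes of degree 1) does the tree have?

Degree-1 nodes: b, c, d, g, h — 5 of them.

5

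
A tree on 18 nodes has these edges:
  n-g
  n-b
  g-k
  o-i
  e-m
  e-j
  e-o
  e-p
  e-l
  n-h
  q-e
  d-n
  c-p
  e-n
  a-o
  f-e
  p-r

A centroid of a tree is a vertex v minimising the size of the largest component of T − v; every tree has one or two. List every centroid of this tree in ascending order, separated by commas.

Delete e: the remaining components have sizes 6, 3, 3, 1, 1, 1, 1, 1. Max 6 ≤ 9, so e is a centroid.
No neighbour of e does as well, so e is the unique centroid.

e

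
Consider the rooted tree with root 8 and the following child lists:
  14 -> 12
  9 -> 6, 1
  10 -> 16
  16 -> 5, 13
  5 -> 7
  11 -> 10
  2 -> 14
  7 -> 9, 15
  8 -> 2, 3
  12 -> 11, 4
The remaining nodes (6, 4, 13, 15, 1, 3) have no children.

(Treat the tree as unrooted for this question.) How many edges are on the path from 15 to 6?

15 – 7 – 9 – 6: 3 edges.

3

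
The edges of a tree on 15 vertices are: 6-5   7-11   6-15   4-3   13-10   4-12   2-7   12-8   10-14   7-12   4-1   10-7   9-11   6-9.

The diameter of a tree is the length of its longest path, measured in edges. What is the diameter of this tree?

Starting from 5, a farthest node is 3 at distance 7.
One longest path: 5-6-9-11-7-12-4-3.
So the diameter is 7.

7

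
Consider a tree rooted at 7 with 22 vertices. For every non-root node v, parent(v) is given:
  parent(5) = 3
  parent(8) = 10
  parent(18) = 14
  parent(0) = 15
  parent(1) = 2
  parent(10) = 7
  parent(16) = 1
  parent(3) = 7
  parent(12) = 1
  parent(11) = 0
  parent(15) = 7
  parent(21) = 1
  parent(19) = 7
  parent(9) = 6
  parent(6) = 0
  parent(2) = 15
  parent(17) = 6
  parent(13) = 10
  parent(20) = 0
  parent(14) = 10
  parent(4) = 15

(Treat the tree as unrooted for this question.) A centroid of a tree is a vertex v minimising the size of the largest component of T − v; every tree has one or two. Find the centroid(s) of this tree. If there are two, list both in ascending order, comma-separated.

15

Removing 15 splits the tree into components of sizes 9, 6, 5, 1; the largest is 9 ≤ ⌊22/2⌋ = 11.
Every other node leaves some component of size > 11, so the centroid is unique.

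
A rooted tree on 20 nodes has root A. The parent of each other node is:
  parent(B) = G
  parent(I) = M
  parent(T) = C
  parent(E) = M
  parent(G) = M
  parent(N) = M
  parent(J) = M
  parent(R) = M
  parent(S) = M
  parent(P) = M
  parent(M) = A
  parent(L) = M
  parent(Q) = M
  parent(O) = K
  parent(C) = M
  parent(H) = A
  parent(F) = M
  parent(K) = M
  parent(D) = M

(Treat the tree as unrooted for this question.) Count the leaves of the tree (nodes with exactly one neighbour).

15

Exactly 15 nodes have a single neighbour: B, D, E, F, H, I, J, L, N, O, P, Q, R, S, T.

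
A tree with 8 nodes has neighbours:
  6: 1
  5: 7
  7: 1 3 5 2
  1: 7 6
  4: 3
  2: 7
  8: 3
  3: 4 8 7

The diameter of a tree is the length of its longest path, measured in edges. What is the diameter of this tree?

4

A longest path is 8 - 3 - 7 - 1 - 6, with 4 edges.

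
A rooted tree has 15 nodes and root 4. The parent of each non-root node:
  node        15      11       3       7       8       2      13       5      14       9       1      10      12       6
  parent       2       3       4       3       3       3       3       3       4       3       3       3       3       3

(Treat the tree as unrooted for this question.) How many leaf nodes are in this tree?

The leaves are 1, 5, 6, 7, 8, 9, 10, 11, 12, 13, 14, 15.
That is 12 leaves.

12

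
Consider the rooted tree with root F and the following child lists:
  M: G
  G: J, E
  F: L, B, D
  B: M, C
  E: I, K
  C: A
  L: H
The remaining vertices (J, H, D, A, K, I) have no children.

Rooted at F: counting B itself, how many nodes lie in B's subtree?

B's subtree: {B, M, C, G, A, E, J, I, K}, size 9.

9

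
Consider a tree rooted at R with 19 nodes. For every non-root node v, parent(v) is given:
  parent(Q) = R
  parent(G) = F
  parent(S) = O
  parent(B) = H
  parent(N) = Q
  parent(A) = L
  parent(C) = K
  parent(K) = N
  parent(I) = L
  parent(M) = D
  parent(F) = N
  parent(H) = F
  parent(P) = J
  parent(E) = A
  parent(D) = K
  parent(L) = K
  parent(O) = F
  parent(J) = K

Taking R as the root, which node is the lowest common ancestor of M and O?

N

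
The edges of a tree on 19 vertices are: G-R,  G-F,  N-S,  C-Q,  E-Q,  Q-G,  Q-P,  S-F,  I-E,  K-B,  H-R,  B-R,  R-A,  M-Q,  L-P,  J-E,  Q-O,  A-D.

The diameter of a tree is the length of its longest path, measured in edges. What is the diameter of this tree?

6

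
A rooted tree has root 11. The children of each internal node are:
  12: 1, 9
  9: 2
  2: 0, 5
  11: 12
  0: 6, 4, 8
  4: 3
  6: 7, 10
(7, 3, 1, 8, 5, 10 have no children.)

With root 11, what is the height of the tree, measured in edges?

10 sits deepest: 11–12–9–2–0–6–10 — 6 edges from the root.

6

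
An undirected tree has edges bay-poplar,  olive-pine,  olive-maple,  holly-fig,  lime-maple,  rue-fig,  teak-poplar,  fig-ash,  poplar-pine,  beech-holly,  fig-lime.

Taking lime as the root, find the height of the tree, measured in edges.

5

The longest root-to-leaf path is lime → maple → olive → pine → poplar → bay (5 edges).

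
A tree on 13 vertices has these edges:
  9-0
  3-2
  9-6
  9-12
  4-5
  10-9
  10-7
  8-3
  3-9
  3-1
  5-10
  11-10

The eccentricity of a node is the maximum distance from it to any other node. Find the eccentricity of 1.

A farthest node from 1 is 4.
The path 1 – 3 – 9 – 10 – 5 – 4 has 5 edges.

5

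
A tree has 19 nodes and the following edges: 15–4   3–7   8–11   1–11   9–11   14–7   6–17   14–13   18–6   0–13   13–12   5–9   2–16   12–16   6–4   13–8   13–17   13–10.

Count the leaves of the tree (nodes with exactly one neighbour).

8

Degree-1 nodes: 0, 1, 2, 3, 5, 10, 15, 18 — 8 of them.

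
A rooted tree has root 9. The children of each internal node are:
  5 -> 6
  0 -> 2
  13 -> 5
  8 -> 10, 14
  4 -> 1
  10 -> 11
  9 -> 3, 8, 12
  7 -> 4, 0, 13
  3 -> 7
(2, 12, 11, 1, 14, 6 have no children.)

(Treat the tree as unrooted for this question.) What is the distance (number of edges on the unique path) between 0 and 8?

Walking from 0: 0–7–3–9–8. Length 4.

4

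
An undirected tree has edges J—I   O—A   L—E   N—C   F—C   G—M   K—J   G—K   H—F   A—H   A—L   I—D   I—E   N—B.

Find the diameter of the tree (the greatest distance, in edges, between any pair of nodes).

12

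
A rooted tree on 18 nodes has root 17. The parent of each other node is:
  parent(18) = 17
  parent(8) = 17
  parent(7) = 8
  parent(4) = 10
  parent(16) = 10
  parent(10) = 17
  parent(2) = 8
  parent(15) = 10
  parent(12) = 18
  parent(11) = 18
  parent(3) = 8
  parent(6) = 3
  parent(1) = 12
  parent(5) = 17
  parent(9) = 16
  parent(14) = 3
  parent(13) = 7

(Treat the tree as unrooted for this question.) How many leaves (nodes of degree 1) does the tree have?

10

Exactly 10 nodes have a single neighbour: 1, 2, 4, 5, 6, 9, 11, 13, 14, 15.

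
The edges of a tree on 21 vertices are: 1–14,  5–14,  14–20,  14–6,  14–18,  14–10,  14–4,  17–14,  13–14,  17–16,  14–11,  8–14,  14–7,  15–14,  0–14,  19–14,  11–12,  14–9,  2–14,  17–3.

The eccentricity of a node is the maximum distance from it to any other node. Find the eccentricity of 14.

2

A farthest node from 14 is 16 (3, 12 also at distance 2).
The path 14-17-16 has 2 edges.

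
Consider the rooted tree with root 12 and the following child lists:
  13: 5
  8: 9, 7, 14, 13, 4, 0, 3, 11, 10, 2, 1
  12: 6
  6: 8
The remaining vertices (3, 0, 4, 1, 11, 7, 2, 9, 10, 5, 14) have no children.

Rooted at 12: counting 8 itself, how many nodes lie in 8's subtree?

13

Descendants of 8 (including itself): 8, 11, 2, 14, 1, 13, 0, 10, 7, 4, 9, 3, 5. That's 13.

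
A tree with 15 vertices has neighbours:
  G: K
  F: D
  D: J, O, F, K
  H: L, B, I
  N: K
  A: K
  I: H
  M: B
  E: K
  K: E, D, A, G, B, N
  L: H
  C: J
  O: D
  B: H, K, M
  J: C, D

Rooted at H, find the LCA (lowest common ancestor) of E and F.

Path E→root: E K B H; path F→root: F D K B H.
First common node: K.

K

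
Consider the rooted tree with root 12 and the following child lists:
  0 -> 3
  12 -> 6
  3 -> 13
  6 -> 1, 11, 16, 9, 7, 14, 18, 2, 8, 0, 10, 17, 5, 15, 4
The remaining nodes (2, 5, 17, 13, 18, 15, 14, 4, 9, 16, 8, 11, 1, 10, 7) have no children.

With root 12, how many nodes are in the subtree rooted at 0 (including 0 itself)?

Descendants of 0 (including itself): 0, 3, 13. That's 3.

3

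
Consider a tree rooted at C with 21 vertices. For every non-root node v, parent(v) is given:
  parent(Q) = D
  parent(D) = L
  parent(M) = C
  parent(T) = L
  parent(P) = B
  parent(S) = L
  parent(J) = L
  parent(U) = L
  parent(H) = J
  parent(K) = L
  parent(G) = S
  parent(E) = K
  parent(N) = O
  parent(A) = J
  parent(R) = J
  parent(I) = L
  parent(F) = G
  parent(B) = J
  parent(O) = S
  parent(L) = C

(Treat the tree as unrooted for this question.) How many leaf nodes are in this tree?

12

The leaves are A, E, F, H, I, M, N, P, Q, R, T, U.
That is 12 leaves.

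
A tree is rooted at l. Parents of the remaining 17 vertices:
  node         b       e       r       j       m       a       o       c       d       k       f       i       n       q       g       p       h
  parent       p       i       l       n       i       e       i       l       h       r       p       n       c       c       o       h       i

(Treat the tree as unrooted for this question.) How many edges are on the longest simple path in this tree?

Starting from b, a farthest node is k at distance 8.
One longest path: b-p-h-i-n-c-l-r-k.
So the diameter is 8.

8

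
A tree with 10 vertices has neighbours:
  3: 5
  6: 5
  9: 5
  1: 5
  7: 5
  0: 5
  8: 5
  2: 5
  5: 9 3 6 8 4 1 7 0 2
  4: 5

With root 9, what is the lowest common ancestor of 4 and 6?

Path 4→root: 4 5 9; path 6→root: 6 5 9.
First common node: 5.

5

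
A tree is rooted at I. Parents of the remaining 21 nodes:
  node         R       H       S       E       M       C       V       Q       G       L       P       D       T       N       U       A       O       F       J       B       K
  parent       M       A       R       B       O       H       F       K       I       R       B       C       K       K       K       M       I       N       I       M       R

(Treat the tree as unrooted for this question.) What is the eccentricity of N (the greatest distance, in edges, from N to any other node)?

A farthest node from N is D.
The path N–K–R–M–A–H–C–D has 7 edges.

7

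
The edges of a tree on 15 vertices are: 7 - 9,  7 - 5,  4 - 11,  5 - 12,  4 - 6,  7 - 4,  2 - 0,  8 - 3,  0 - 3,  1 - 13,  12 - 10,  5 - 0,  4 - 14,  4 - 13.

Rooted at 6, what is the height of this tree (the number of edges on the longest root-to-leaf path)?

6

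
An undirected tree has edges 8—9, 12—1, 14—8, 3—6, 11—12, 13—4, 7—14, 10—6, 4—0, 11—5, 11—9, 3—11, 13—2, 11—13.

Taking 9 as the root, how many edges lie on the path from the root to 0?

4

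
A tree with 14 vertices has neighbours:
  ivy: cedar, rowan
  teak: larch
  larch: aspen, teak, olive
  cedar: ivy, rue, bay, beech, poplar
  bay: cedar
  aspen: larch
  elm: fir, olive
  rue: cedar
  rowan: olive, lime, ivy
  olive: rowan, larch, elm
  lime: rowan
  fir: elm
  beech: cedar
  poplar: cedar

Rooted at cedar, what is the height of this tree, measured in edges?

5

The longest root-to-leaf path is cedar–ivy–rowan–olive–larch–teak (5 edges).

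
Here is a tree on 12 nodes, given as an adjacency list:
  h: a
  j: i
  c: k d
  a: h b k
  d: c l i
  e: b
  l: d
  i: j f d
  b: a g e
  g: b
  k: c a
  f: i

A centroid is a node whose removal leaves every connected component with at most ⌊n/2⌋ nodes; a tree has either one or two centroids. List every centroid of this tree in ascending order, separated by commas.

Removing k splits the tree into components of sizes 6, 5; the largest is 6 ≤ ⌊12/2⌋ = 6.
c is adjacent to k and is also a centroid (the largest component after removing it is likewise 6).

c, k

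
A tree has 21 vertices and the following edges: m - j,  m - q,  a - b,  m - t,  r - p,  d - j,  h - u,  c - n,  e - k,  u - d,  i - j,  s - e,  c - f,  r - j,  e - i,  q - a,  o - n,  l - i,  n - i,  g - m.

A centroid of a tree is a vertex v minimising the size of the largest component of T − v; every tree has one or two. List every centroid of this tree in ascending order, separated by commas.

Delete j: the remaining components have sizes 9, 6, 3, 2. Max 9 ≤ 10, so j is a centroid.
No neighbour of j does as well, so j is the unique centroid.

j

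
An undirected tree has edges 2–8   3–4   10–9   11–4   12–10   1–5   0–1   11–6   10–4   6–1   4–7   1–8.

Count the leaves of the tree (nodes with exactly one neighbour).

Exactly 7 nodes have a single neighbour: 0, 2, 3, 5, 7, 9, 12.

7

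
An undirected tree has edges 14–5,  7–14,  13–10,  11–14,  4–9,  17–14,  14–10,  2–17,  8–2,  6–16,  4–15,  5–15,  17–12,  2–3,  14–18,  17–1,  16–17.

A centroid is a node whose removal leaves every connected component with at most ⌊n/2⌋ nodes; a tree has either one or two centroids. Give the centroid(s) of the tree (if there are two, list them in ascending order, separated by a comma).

If 14 is removed the pieces have sizes 8, 4, 2, 1, 1, 1, all ≤ ⌊18/2⌋ = 9.
No neighbour of 14 does as well, so 14 is the unique centroid.

14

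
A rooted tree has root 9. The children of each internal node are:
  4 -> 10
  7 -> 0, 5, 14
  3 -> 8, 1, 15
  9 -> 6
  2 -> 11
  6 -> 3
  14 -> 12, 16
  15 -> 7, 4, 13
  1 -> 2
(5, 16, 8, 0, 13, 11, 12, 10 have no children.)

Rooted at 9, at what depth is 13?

4

Climbing from 13 to the root: 13 – 15 – 3 – 6 – 9. That's 4 steps.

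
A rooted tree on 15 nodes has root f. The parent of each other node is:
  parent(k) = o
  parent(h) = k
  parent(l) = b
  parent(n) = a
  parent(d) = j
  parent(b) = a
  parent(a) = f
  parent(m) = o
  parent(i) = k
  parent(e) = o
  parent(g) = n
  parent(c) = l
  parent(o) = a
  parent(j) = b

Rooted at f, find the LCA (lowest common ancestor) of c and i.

a

Path c→root: c l b a f; path i→root: i k o a f.
First common node: a.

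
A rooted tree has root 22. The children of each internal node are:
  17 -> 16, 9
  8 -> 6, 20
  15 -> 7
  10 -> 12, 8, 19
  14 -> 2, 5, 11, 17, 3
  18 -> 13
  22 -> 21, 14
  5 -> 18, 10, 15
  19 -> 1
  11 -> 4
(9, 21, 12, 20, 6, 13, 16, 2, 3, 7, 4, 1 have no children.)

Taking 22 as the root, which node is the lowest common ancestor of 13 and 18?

Path 13→root: 13 18 5 14 22; path 18→root: 18 5 14 22.
First common node: 18.

18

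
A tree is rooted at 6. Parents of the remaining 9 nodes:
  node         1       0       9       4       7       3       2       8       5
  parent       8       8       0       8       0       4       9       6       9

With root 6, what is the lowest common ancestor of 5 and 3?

8

Ancestors of 5 (toward the root): 5, 9, 0, 8, 6.
Ancestors of 3: 3, 4, 8, 6.
The deepest node appearing in both lists is 8.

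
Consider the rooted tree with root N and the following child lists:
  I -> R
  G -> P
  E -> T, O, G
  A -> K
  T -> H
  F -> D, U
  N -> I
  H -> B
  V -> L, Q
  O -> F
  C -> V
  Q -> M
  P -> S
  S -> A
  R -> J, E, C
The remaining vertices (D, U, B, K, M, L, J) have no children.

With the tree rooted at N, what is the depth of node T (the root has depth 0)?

4

Climbing from T to the root: T–E–R–I–N. That's 4 steps.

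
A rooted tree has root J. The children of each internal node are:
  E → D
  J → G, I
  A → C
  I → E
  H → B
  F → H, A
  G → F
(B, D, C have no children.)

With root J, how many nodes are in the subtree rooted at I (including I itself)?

3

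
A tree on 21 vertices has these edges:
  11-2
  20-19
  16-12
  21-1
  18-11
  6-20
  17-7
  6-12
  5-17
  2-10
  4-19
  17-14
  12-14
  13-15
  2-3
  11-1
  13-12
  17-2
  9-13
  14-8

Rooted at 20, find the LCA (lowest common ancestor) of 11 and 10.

2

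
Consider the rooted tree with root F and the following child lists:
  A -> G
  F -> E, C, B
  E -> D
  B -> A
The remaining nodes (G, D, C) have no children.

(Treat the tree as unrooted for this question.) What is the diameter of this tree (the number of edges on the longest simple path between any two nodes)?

Starting from G, a farthest node is D at distance 5.
One longest path: G–A–B–F–E–D.
So the diameter is 5.

5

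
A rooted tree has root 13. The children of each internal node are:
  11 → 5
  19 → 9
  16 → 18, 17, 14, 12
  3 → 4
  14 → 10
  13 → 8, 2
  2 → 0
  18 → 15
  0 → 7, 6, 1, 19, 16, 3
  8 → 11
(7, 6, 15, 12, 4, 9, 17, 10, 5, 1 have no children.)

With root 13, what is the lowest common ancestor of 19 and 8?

13

Path 19→root: 19 0 2 13; path 8→root: 8 13.
First common node: 13.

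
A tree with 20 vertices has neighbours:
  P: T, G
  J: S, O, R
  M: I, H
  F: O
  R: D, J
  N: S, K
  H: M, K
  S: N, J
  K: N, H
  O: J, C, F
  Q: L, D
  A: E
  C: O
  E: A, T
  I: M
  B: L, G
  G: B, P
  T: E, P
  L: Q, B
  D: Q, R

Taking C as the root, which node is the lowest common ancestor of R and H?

R's ancestor chain is R, J, O, C and H's is H, K, N, S, J, O, C; they first meet at J.

J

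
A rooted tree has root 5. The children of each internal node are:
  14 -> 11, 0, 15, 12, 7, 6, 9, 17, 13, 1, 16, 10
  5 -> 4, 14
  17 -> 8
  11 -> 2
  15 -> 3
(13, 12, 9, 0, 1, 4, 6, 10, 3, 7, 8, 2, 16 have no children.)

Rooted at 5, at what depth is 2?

3

Path from 5 to 2: 5–14–11–2, which has 3 edges.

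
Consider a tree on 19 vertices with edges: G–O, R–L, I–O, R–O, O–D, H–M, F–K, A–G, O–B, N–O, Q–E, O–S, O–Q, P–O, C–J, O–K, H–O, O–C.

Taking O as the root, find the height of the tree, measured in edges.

2

The longest root-to-leaf path is O → C → J (2 edges).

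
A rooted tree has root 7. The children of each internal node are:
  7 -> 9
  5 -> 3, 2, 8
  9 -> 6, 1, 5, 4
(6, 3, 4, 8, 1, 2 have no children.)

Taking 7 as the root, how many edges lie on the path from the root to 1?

2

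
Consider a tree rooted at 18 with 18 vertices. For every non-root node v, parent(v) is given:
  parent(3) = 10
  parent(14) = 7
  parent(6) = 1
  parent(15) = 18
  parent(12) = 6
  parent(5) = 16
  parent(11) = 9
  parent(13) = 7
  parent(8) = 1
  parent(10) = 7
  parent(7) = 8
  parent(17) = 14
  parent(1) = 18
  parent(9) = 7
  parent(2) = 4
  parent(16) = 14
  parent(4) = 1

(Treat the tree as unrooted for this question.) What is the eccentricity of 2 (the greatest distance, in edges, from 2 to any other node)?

A farthest node from 2 is 5.
The path 2-4-1-8-7-14-16-5 has 7 edges.

7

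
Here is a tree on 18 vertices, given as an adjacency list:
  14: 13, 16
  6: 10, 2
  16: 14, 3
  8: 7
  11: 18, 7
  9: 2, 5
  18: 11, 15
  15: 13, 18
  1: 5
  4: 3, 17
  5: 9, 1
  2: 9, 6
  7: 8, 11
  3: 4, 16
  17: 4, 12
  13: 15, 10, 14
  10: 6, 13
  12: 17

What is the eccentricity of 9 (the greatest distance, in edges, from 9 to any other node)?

10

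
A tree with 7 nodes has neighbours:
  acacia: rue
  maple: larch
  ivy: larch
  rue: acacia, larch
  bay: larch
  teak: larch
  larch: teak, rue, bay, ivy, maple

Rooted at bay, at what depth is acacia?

3

Path from bay to acacia: bay → larch → rue → acacia, which has 3 edges.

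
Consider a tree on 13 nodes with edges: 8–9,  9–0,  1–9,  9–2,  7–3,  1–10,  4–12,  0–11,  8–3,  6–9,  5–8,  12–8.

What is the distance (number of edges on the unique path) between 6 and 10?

6 - 9 - 1 - 10: 3 edges.

3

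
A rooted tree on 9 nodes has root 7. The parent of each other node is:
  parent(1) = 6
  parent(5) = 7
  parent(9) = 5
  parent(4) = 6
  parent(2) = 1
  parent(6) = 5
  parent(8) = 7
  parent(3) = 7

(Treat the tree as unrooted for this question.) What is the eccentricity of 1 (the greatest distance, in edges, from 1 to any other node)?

Distances from 1 peak at 4, attained at 8 (3 also at distance 4).
1–6–5–7–8

4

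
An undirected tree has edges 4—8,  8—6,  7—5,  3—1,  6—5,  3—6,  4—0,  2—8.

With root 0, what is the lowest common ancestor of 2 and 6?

8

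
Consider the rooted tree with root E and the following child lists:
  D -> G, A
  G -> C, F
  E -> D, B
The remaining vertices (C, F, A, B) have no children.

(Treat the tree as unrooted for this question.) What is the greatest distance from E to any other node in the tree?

A farthest node from E is F (C also at distance 3).
The path E-D-G-F has 3 edges.

3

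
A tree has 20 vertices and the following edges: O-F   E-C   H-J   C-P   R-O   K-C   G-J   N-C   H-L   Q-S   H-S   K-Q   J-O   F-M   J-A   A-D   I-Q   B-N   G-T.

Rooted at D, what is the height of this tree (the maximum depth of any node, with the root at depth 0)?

9

A deepest node is B, reached by D–A–J–H–S–Q–K–C–N–B.
That path has 9 edges, so the height is 9.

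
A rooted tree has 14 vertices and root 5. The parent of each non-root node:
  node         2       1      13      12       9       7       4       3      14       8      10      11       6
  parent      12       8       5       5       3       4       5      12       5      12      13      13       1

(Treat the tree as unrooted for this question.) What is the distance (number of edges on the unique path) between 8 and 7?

4

The path is 8–12–5–4–7, which has 4 edges.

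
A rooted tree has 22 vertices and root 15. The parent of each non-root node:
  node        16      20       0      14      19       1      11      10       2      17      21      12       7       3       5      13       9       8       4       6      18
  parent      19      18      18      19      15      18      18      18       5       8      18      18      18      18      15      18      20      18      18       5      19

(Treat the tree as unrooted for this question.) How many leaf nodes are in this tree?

Degree-1 nodes: 0, 1, 2, 3, 4, 6, 7, 9, 10, 11, 12, 13, 14, 16, 17, 21 — 16 of them.

16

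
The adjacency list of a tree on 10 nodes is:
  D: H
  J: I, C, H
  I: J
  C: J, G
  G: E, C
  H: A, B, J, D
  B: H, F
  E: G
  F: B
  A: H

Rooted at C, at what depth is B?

3

Path from C to B: C–J–H–B, which has 3 edges.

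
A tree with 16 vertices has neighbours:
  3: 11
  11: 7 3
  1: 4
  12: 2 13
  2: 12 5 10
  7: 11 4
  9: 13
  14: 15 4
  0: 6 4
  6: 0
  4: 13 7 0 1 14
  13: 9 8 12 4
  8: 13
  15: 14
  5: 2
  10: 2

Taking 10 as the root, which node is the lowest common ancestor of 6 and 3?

4

6's ancestor chain is 6, 0, 4, 13, 12, 2, 10 and 3's is 3, 11, 7, 4, 13, 12, 2, 10; they first meet at 4.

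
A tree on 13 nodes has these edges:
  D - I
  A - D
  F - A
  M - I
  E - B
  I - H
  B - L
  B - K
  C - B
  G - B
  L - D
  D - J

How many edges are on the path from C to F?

5

C – B – L – D – A – F: 5 edges.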